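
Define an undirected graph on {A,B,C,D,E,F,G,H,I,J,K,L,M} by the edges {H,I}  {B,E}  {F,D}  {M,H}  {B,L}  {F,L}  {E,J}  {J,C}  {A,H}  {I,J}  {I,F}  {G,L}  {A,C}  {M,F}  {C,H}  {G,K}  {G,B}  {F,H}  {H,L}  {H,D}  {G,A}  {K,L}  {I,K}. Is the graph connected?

Starting from A and exploring outward reaches every vertex (A, C, G, H, J, L, K, B, I, M, F, D, E); the graph is connected.

Yes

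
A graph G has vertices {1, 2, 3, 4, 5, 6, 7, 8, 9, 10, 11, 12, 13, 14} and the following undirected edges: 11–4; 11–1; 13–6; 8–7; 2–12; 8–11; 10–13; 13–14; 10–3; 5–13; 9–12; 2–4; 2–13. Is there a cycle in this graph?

|V| = 14, |E| = 13, number of components = 1.
Since 13 = 14 - 1, the graph is a forest and contains no cycle.

No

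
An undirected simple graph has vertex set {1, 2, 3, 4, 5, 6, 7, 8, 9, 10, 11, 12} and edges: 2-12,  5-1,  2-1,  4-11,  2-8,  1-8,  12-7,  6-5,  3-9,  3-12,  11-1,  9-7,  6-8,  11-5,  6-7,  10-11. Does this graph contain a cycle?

Yes

|V| = 12, |E| = 16, number of components = 1.
One cycle is 1-2-12-7-6-5-11-1.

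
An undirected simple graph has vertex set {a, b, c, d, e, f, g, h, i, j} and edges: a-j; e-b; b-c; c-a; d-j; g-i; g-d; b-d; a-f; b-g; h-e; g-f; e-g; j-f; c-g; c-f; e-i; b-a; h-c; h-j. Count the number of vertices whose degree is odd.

4

Degrees: a:4, b:5, c:5, d:3, e:4, f:4, g:6, h:3, i:2, j:4
Odd-degree vertices: b, c, d, h.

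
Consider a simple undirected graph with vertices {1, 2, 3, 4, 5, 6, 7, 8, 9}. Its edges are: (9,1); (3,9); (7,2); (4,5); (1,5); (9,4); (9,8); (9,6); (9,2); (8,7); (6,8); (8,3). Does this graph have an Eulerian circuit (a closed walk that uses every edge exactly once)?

Degrees: 1:2, 2:2, 3:2, 4:2, 5:2, 6:2, 7:2, 8:4, 9:6
Every vertex has even degree and the edges form a single connected piece, so an Eulerian circuit exists.

Yes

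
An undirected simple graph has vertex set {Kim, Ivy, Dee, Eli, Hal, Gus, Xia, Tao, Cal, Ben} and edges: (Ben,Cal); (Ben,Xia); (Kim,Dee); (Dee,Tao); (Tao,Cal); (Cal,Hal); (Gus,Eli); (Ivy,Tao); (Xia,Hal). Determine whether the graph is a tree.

|V| = 10, |E| = 9.
It is not connected, so it is not a tree.

No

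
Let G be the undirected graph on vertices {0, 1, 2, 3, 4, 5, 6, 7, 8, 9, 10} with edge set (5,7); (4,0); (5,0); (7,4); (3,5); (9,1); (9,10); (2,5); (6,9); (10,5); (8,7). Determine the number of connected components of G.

1

Component: {0, 1, 2, 3, 4, 5, 6, 7, 8, 9, 10}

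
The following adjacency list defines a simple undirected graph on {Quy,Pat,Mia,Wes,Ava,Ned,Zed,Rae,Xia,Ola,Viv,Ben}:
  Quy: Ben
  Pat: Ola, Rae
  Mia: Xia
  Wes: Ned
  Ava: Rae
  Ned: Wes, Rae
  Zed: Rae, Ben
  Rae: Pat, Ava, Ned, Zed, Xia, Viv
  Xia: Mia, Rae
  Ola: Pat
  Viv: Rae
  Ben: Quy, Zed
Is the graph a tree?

Yes

|V| = 12, |E| = 11.
Connected and |E| = |V| - 1, which characterizes a tree.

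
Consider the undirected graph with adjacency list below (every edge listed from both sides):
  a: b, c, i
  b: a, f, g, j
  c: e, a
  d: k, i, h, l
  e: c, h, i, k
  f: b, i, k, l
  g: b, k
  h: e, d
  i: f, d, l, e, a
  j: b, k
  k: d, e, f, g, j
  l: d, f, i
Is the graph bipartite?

d-i-l-d is an odd cycle (length 3), and a bipartite graph can contain only even cycles.

No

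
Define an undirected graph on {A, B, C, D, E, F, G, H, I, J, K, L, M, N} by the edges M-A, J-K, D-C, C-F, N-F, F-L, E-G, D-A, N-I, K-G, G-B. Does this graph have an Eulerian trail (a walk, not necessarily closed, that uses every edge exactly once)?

Degrees: A:2, B:1, C:2, D:2, E:1, F:3, G:3, H:0, I:1, J:1, K:2, L:1, M:1, N:2
Odd-degree vertices: B, E, F, G, I, J, L, M (8 total).
With 8 odd-degree vertices (more than two), no single trail can use every edge.

No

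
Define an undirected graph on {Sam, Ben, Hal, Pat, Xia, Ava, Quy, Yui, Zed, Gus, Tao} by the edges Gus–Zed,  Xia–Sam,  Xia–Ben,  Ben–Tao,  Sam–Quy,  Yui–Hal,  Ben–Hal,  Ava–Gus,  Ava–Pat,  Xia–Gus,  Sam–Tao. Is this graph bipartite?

Partition the vertices as {Hal, Xia, Ava, Quy, Zed, Tao} vs {Sam, Ben, Pat, Yui, Gus}. Each listed edge has one endpoint in each part, so the graph is bipartite.

Yes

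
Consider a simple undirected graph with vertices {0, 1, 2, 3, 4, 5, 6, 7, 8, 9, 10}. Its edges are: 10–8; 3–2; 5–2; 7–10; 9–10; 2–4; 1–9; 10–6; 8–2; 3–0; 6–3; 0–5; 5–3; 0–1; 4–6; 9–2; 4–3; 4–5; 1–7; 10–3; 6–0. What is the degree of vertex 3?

6

Neighbors of 3: 0, 2, 4, 5, 6, 10.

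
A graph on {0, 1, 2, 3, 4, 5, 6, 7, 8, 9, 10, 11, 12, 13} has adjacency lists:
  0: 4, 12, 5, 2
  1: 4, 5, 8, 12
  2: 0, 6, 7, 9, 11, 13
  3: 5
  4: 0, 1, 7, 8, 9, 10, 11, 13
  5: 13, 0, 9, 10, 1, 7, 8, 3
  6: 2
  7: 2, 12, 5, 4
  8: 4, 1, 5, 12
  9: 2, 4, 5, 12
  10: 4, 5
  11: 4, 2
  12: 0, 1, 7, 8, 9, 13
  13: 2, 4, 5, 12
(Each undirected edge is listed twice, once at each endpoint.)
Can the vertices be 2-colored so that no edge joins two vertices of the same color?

1-8-4-1 is an odd cycle (length 3), and a bipartite graph can contain only even cycles.

No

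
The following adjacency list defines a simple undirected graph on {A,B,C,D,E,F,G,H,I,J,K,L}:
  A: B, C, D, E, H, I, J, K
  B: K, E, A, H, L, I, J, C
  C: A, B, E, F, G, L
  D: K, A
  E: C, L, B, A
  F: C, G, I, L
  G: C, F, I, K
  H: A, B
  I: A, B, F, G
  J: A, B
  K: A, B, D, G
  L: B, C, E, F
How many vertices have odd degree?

0

Degrees: A:8, B:8, C:6, D:2, E:4, F:4, G:4, H:2, I:4, J:2, K:4, L:4
Odd-degree vertices: none.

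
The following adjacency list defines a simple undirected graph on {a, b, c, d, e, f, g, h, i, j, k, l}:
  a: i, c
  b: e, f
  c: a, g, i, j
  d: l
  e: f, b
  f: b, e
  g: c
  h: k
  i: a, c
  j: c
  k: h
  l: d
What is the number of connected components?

Component: {d, l}
Component: {h, k}
Component: {b, e, f}
Component: {a, c, g, i, j}

4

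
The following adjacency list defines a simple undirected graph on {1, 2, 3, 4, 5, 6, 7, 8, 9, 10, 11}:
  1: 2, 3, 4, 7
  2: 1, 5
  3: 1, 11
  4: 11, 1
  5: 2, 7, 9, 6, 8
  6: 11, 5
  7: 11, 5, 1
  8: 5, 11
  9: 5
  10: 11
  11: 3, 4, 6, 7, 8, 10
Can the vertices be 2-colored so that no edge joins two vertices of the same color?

Yes

A valid 2-coloring puts {2, 3, 4, 6, 7, 8, 9, 10} on one side and {1, 5, 11} on the other; every edge crosses between the two sides.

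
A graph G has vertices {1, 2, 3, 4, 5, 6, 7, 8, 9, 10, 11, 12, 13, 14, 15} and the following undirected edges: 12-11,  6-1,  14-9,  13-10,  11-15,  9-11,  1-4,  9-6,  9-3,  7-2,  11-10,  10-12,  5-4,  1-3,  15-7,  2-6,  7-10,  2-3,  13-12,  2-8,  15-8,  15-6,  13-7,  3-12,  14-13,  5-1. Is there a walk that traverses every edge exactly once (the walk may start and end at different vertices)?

Degrees: 1:4, 2:4, 3:4, 4:2, 5:2, 6:4, 7:4, 8:2, 9:4, 10:4, 11:4, 12:4, 13:4, 14:2, 15:4
Odd-degree vertices: none (0 total).
The non-isolated vertices are connected and exactly 0 have odd degree, so an Eulerian trail exists.

Yes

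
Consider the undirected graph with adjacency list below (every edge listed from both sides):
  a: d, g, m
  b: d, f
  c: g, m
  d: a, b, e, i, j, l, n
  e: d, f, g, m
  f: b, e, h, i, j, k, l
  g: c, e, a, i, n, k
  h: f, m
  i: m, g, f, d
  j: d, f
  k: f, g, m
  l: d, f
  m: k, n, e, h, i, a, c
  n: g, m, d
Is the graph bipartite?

Yes

Color {d, f, g, m} black and {a, b, c, e, h, i, j, k, l, n} white. No edge joins two same-colored vertices, so the graph is bipartite.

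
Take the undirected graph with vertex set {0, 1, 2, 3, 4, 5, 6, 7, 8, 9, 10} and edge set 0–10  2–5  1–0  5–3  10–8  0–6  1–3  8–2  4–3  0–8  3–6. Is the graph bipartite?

8-0-10-8 is an odd cycle (length 3), and a bipartite graph can contain only even cycles.

No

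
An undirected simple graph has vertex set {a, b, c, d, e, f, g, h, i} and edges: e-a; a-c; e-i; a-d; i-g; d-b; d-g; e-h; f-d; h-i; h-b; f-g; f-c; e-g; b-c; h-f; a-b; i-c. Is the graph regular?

Yes

Degrees: a:4, b:4, c:4, d:4, e:4, f:4, g:4, h:4, i:4
All degrees equal 4; the graph is regular.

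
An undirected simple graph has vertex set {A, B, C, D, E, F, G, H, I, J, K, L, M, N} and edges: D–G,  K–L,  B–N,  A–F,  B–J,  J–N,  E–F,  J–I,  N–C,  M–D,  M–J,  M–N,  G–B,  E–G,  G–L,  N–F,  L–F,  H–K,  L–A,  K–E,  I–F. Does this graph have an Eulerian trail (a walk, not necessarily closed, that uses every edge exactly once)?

Degrees: A:2, B:3, C:1, D:2, E:3, F:5, G:4, H:1, I:2, J:4, K:3, L:4, M:3, N:5
Odd-degree vertices: B, C, E, F, H, K, M, N (8 total).
With 8 odd-degree vertices (more than two), no single trail can use every edge.

No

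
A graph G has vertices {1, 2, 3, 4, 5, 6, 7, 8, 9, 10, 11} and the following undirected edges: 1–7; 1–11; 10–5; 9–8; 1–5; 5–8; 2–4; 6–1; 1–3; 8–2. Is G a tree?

The graph has 11 vertices and 10 edges.
Connected and |E| = |V| - 1, which characterizes a tree.

Yes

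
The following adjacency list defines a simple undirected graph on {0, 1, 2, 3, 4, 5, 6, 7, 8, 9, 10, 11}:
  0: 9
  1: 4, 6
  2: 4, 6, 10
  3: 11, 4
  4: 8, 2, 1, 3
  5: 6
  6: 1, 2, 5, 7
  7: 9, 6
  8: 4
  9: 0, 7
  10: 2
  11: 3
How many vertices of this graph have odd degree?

Degrees: 0:1, 1:2, 2:3, 3:2, 4:4, 5:1, 6:4, 7:2, 8:1, 9:2, 10:1, 11:1
Odd-degree vertices: 0, 2, 5, 8, 10, 11.

6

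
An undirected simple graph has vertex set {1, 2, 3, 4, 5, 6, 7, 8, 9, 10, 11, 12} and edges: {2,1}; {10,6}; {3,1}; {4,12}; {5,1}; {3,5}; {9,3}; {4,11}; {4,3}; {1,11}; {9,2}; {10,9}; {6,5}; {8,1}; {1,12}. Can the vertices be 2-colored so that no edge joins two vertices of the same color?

No

3-5-1-3 is an odd cycle (length 3), and a bipartite graph can contain only even cycles.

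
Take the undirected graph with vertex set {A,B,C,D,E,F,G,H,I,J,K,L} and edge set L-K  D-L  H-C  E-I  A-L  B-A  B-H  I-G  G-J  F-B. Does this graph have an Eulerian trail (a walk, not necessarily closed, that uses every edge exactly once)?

Degrees: A:2, B:3, C:1, D:1, E:1, F:1, G:2, H:2, I:2, J:1, K:1, L:3
Odd-degree vertices: B, C, D, E, F, J, K, L (8 total).
An Eulerian trail requires 0 or 2 odd-degree vertices; here there are 8.

No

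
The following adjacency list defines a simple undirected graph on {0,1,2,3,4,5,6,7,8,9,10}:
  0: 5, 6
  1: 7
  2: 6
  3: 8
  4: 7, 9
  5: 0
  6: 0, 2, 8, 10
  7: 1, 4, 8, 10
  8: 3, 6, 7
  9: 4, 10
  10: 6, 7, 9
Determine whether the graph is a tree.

The graph has 11 vertices and 12 edges.
A tree on 11 vertices has exactly 10 edges; this graph has 12, so it contains a cycle and is not a tree.

No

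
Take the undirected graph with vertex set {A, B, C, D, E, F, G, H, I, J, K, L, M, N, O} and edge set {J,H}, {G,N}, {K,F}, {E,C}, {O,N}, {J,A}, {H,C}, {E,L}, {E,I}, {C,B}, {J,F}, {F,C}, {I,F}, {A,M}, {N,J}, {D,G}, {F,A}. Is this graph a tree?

No

|V| = 15, |E| = 17.
A tree on 15 vertices has exactly 14 edges; this graph has 17, so it contains a cycle and is not a tree.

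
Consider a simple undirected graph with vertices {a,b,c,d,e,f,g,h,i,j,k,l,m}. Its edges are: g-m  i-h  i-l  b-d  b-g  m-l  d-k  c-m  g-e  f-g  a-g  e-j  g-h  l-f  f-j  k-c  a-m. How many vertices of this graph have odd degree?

Degrees: a:2, b:2, c:2, d:2, e:2, f:3, g:6, h:2, i:2, j:2, k:2, l:3, m:4
Odd-degree vertices: f, l.

2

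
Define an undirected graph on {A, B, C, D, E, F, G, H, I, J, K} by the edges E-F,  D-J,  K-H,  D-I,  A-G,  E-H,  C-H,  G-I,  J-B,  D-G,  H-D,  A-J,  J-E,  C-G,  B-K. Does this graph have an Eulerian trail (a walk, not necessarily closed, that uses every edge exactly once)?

Degrees: A:2, B:2, C:2, D:4, E:3, F:1, G:4, H:4, I:2, J:4, K:2
Odd-degree vertices: E, F (2 total).
With 2 odd-degree vertices and all edges in one connected piece, an Eulerian trail exists (from E to F).

Yes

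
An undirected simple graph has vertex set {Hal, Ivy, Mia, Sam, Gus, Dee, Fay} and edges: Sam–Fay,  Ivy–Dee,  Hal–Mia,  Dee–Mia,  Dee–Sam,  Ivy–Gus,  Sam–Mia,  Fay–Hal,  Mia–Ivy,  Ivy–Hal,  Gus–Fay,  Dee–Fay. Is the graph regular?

No

Degrees: Hal:3, Ivy:4, Mia:4, Sam:3, Gus:2, Dee:4, Fay:4
Degrees are not all equal (e.g. deg(Gus)=2 but deg(Ivy)=4); not regular.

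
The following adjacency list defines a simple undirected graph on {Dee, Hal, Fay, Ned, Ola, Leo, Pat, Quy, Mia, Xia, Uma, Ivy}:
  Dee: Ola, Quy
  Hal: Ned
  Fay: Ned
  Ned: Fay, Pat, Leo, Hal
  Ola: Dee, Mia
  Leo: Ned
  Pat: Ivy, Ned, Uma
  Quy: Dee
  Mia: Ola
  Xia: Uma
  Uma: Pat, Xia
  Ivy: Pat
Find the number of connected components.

Component: {Dee, Ola, Quy, Mia}
Component: {Hal, Fay, Ned, Leo, Pat, Xia, Uma, Ivy}

2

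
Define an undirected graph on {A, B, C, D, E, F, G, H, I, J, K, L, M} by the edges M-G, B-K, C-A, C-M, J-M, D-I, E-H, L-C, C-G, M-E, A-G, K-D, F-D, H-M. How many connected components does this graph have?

2

Component: {B, D, F, I, K}
Component: {A, C, E, G, H, J, L, M}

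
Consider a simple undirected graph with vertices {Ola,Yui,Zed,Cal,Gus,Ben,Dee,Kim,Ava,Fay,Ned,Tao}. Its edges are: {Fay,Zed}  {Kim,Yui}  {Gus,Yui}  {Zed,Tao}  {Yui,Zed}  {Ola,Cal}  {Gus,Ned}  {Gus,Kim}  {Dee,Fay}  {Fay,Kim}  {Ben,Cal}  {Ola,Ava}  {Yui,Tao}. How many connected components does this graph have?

Component: {Ola, Cal, Ben, Ava}
Component: {Yui, Zed, Gus, Dee, Kim, Fay, Ned, Tao}

2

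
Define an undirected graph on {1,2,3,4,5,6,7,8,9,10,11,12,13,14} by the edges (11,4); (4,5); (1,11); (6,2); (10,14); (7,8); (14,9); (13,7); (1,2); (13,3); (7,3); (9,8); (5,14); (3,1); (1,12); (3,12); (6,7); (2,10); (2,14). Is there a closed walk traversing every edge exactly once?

Yes

Degrees: 1:4, 2:4, 3:4, 4:2, 5:2, 6:2, 7:4, 8:2, 9:2, 10:2, 11:2, 12:2, 13:2, 14:4
Every vertex has even degree and the edges form a single connected piece, so an Eulerian circuit exists.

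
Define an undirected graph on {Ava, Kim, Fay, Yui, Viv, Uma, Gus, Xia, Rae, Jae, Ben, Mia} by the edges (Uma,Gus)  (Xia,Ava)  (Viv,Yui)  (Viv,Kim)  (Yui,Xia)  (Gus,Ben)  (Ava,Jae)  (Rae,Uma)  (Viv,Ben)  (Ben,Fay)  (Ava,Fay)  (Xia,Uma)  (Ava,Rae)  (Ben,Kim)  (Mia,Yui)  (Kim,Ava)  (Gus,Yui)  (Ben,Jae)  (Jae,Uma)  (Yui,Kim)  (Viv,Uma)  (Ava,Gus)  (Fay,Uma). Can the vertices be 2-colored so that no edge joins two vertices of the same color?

No

The cycle Viv-Kim-Yui-Viv has length 3, which is odd, so the graph is not bipartite.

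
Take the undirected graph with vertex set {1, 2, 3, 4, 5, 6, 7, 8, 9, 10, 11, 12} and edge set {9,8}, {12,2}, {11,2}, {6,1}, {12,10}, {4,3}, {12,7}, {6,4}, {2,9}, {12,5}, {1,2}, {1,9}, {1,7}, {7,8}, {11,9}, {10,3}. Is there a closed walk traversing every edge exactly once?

No

Degrees: 1:4, 2:4, 3:2, 4:2, 5:1, 6:2, 7:3, 8:2, 9:4, 10:2, 11:2, 12:4
Vertices with odd degree: 5, 7. An Eulerian circuit requires all degrees even.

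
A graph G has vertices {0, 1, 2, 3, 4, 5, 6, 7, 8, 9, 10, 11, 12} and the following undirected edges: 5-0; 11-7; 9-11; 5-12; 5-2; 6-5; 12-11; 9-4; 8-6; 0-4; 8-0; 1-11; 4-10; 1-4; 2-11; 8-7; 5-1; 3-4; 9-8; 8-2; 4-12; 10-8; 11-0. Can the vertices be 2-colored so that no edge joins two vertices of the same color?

Color {4, 5, 8, 11} black and {0, 1, 2, 3, 6, 7, 9, 10, 12} white. No edge joins two same-colored vertices, so the graph is bipartite.

Yes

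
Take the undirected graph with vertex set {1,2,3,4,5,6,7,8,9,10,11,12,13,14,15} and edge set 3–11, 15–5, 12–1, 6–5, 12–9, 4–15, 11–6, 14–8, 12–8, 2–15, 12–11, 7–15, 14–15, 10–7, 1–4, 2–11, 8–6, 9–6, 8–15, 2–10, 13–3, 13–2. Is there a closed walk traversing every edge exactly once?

Yes

Degrees: 1:2, 2:4, 3:2, 4:2, 5:2, 6:4, 7:2, 8:4, 9:2, 10:2, 11:4, 12:4, 13:2, 14:2, 15:6
All degrees are even and the non-isolated vertices are connected — an Eulerian circuit exists.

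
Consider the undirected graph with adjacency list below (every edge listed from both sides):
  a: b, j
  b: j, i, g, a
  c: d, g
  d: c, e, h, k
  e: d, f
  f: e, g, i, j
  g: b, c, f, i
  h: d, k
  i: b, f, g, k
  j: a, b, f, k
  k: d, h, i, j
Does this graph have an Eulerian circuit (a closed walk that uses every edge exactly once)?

Degrees: a:2, b:4, c:2, d:4, e:2, f:4, g:4, h:2, i:4, j:4, k:4
All degrees are even and the non-isolated vertices are connected — an Eulerian circuit exists.

Yes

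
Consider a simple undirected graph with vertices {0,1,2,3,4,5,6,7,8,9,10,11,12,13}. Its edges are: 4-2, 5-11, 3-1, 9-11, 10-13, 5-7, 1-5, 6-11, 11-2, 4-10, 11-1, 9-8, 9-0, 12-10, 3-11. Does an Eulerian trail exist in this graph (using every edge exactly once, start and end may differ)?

Degrees: 0:1, 1:3, 2:2, 3:2, 4:2, 5:3, 6:1, 7:1, 8:1, 9:3, 10:3, 11:6, 12:1, 13:1
Odd-degree vertices: 0, 1, 5, 6, 7, 8, 9, 10, 12, 13 (10 total).
With 10 odd-degree vertices (more than two), no single trail can use every edge.

No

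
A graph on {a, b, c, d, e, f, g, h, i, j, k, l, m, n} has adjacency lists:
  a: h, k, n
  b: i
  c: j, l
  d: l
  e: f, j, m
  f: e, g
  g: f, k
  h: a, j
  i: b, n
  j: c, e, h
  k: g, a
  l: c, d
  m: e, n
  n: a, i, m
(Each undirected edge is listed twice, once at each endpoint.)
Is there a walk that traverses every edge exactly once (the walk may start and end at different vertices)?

Degrees: a:3, b:1, c:2, d:1, e:3, f:2, g:2, h:2, i:2, j:3, k:2, l:2, m:2, n:3
Odd-degree vertices: a, b, d, e, j, n (6 total).
An Eulerian trail requires 0 or 2 odd-degree vertices; here there are 6.

No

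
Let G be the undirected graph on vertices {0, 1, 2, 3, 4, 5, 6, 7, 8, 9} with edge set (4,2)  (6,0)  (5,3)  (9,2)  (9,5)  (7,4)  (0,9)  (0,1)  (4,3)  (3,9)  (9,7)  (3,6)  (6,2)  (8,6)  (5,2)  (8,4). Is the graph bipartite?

No

2-5-9-2 is an odd cycle (length 3), and a bipartite graph can contain only even cycles.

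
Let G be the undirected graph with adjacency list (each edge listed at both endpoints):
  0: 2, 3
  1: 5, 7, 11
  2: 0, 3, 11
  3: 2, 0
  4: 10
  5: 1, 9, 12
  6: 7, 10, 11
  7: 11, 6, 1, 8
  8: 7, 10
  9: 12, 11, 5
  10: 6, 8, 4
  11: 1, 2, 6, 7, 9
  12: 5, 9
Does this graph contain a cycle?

Yes

The graph has 13 vertices, 18 edges, and 1 connected component.
Since 18 > 13 - 1, a cycle must exist; for instance 11-7-8-10-6-11.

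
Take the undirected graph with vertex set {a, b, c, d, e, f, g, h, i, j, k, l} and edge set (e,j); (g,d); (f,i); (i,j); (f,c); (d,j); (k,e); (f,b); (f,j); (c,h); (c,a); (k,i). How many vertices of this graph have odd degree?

6

Degrees: a:1, b:1, c:3, d:2, e:2, f:4, g:1, h:1, i:3, j:4, k:2, l:0
Odd-degree vertices: a, b, c, g, h, i.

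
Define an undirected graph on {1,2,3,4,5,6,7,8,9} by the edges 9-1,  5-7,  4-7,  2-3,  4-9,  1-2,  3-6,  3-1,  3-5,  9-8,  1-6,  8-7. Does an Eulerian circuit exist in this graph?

No

Degrees: 1:4, 2:2, 3:4, 4:2, 5:2, 6:2, 7:3, 8:2, 9:3
7, 9 have odd degree; an Eulerian circuit needs every degree to be even, so none exists.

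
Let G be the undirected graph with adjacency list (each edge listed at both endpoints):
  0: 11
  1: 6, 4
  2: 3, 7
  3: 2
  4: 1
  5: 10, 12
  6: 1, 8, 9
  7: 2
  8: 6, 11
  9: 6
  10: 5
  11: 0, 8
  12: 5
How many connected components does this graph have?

3

Component: {2, 3, 7}
Component: {5, 10, 12}
Component: {0, 1, 4, 6, 8, 9, 11}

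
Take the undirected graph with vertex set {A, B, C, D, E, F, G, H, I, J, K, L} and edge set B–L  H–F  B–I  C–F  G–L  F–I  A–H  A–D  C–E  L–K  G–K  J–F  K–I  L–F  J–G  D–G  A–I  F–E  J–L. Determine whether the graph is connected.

A breadth-first search from A visits A, D, H, I, G, F, B, K, L, J, C, E — all 12 vertices — so the graph is connected.

Yes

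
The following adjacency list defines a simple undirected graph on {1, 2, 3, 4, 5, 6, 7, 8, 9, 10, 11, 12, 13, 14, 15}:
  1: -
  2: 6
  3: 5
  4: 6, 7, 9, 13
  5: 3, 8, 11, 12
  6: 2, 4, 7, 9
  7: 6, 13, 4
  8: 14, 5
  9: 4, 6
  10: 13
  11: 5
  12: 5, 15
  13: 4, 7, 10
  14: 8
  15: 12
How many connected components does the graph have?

Component: {1}
Component: {2, 4, 6, 7, 9, 10, 13}
Component: {3, 5, 8, 11, 12, 14, 15}

3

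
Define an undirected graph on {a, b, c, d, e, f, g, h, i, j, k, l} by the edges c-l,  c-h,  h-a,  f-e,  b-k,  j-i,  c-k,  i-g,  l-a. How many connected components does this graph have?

Component: {d}
Component: {e, f}
Component: {g, i, j}
Component: {a, b, c, h, k, l}

4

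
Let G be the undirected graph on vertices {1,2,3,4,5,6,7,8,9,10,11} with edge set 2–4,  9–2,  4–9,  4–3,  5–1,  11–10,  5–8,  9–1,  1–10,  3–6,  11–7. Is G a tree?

|V| = 11, |E| = 11.
A tree on 11 vertices has exactly 10 edges; this graph has 11, so it contains a cycle and is not a tree.

No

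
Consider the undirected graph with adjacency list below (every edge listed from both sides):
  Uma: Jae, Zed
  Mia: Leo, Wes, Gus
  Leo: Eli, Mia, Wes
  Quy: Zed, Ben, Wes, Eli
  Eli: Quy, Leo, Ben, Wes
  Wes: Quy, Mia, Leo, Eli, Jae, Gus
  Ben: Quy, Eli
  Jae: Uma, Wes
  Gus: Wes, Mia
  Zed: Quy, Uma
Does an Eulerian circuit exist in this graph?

Degrees: Uma:2, Mia:3, Leo:3, Quy:4, Eli:4, Wes:6, Ben:2, Jae:2, Gus:2, Zed:2
Mia, Leo have odd degree; an Eulerian circuit needs every degree to be even, so none exists.

No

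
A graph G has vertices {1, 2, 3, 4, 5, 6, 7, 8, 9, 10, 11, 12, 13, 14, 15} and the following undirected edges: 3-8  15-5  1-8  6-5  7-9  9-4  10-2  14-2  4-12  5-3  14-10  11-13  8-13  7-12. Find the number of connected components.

3

Component: {2, 10, 14}
Component: {4, 7, 9, 12}
Component: {1, 3, 5, 6, 8, 11, 13, 15}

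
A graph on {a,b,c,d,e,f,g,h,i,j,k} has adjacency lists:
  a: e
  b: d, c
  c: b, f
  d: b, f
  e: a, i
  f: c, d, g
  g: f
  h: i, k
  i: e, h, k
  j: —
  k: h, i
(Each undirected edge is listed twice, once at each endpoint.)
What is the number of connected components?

Component: {j}
Component: {a, e, h, i, k}
Component: {b, c, d, f, g}

3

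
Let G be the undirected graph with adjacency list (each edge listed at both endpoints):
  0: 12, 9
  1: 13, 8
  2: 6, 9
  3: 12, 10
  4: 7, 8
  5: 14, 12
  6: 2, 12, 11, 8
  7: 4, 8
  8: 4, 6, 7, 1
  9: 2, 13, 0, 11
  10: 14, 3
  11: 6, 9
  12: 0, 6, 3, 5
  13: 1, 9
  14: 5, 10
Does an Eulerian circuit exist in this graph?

Degrees: 0:2, 1:2, 2:2, 3:2, 4:2, 5:2, 6:4, 7:2, 8:4, 9:4, 10:2, 11:2, 12:4, 13:2, 14:2
All degrees are even and the non-isolated vertices are connected — an Eulerian circuit exists.

Yes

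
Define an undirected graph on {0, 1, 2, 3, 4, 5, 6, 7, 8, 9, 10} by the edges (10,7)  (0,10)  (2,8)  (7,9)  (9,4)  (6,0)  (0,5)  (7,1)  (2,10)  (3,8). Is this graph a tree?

|V| = 11, |E| = 10.
It is connected with exactly 10 edges, hence acyclic — it is a tree.

Yes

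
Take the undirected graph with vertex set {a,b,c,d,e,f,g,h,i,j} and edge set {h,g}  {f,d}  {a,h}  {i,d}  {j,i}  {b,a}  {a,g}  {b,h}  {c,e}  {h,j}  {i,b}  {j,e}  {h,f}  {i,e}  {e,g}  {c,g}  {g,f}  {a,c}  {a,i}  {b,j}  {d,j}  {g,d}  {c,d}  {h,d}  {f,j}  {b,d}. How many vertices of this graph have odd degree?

Degrees: a:5, b:5, c:4, d:7, e:4, f:4, g:6, h:6, i:5, j:6
Odd-degree vertices: a, b, d, i.

4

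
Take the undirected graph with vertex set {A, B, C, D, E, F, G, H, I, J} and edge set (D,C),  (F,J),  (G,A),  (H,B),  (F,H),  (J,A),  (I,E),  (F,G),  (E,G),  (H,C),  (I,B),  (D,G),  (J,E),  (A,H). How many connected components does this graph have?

1

Component: {A, B, C, D, E, F, G, H, I, J}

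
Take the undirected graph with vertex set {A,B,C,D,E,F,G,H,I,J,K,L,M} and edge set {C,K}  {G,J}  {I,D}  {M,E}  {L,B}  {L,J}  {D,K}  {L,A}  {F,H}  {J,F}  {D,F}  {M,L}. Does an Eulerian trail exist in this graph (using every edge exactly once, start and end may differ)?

Degrees: A:1, B:1, C:1, D:3, E:1, F:3, G:1, H:1, I:1, J:3, K:2, L:4, M:2
Odd-degree vertices: A, B, C, D, E, F, G, H, I, J (10 total).
An Eulerian trail requires 0 or 2 odd-degree vertices; here there are 10.

No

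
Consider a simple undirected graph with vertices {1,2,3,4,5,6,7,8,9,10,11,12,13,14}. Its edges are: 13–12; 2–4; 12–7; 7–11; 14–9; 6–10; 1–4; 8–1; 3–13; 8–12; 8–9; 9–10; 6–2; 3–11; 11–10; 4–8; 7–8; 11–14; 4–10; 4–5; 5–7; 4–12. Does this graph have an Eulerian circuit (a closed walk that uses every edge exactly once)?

No

Degrees: 1:2, 2:2, 3:2, 4:6, 5:2, 6:2, 7:4, 8:5, 9:3, 10:4, 11:4, 12:4, 13:2, 14:2
8, 9 have odd degree; an Eulerian circuit needs every degree to be even, so none exists.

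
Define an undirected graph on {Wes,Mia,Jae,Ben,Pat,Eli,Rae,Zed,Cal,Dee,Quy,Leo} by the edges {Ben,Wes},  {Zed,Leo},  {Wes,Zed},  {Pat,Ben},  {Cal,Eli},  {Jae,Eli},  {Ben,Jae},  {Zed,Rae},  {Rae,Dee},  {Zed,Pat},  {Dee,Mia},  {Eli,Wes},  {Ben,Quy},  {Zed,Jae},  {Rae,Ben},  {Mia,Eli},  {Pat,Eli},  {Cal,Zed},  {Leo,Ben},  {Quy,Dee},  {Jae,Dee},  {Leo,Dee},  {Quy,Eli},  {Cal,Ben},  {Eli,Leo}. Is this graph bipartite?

Color {Ben, Eli, Zed, Dee} black and {Wes, Mia, Jae, Pat, Rae, Cal, Quy, Leo} white. No edge joins two same-colored vertices, so the graph is bipartite.

Yes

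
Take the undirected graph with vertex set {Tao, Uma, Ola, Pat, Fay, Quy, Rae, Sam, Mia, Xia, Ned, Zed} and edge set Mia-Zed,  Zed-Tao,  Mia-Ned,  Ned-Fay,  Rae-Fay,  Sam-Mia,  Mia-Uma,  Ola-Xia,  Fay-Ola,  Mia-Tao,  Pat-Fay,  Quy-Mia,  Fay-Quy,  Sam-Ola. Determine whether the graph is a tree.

The graph has 12 vertices and 14 edges.
A tree on 12 vertices has exactly 11 edges; this graph has 14, so it contains a cycle and is not a tree.

No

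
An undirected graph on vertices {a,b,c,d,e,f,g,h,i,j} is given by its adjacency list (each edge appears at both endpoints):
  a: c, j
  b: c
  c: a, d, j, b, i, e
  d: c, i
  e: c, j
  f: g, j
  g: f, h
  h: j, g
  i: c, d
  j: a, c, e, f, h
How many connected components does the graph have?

Component: {a, b, c, d, e, f, g, h, i, j}

1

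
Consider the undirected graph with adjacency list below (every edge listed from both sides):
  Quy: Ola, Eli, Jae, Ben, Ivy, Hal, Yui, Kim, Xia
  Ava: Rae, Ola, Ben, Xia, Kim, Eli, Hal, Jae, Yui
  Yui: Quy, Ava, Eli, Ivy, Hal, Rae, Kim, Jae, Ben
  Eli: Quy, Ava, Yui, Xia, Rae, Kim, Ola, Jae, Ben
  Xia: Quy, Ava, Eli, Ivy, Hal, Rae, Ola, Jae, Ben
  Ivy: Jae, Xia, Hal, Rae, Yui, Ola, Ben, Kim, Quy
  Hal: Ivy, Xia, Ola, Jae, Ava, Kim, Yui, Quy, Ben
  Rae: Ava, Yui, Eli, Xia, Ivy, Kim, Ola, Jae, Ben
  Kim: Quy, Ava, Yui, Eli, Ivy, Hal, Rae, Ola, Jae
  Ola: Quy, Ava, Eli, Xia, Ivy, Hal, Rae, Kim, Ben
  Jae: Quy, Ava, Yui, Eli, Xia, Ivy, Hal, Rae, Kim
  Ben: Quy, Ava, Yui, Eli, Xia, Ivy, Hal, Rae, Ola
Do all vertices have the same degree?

Yes

Degrees: Quy:9, Ava:9, Yui:9, Eli:9, Xia:9, Ivy:9, Hal:9, Rae:9, Kim:9, Ola:9, Jae:9, Ben:9
Every vertex has degree 9, so the graph is 9-regular.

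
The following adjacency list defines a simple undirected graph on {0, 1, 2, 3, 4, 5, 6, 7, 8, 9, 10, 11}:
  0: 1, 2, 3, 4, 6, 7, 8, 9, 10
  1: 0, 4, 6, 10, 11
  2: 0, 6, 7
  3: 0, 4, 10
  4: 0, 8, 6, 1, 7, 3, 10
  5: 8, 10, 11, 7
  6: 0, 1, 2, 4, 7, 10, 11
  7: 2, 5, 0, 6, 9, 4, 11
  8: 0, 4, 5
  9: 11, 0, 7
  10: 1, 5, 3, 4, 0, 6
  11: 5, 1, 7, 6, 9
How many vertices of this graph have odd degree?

Degrees: 0:9, 1:5, 2:3, 3:3, 4:7, 5:4, 6:7, 7:7, 8:3, 9:3, 10:6, 11:5
Odd-degree vertices: 0, 1, 2, 3, 4, 6, 7, 8, 9, 11.

10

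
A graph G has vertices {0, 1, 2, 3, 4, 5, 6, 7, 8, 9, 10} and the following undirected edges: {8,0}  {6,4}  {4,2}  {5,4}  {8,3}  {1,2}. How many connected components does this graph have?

Component: {7}
Component: {9}
Component: {10}
Component: {0, 3, 8}
Component: {1, 2, 4, 5, 6}

5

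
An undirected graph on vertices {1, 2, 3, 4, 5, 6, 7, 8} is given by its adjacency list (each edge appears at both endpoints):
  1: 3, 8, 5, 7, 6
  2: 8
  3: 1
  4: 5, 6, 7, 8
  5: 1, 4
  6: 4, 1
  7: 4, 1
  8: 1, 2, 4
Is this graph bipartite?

Yes

A valid 2-coloring puts {3, 5, 6, 7, 8} on one side and {1, 2, 4} on the other; every edge crosses between the two sides.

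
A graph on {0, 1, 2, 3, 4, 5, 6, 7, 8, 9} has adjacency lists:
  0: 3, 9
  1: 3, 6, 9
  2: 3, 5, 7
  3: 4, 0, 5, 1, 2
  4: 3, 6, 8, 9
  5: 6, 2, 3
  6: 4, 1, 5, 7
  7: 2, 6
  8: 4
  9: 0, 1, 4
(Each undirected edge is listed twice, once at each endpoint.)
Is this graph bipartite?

The cycle 5-2-3-5 has length 3, which is odd, so the graph is not bipartite.

No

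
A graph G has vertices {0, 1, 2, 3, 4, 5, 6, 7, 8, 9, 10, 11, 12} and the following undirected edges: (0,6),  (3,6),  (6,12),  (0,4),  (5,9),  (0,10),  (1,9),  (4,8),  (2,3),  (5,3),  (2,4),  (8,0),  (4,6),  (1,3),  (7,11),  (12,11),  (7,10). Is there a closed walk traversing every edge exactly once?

Degrees: 0:4, 1:2, 2:2, 3:4, 4:4, 5:2, 6:4, 7:2, 8:2, 9:2, 10:2, 11:2, 12:2
All degrees are even and the non-isolated vertices are connected — an Eulerian circuit exists.

Yes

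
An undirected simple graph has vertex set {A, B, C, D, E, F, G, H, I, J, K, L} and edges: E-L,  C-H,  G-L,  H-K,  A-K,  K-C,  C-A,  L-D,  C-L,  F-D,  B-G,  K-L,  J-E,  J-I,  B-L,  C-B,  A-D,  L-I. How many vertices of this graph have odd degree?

6

Degrees: A:3, B:3, C:5, D:3, E:2, F:1, G:2, H:2, I:2, J:2, K:4, L:7
Odd-degree vertices: A, B, C, D, F, L.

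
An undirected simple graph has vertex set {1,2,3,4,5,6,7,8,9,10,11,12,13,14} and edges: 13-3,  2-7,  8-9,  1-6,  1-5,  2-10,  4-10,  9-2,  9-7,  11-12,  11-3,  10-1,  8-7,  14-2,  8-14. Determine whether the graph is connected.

Component: {3, 11, 12, 13}
Component: {1, 2, 4, 5, 6, 7, 8, 9, 10, 14}
No edge joins these 2 groups, so the graph is disconnected.

No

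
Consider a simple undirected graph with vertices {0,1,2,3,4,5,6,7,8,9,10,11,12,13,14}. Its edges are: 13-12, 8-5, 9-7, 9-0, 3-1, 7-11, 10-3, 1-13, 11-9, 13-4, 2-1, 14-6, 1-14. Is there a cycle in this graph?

Yes

|V| = 15, |E| = 13, number of components = 3.
Since 13 > 15 - 3, a cycle must exist; for instance 9-7-11-9.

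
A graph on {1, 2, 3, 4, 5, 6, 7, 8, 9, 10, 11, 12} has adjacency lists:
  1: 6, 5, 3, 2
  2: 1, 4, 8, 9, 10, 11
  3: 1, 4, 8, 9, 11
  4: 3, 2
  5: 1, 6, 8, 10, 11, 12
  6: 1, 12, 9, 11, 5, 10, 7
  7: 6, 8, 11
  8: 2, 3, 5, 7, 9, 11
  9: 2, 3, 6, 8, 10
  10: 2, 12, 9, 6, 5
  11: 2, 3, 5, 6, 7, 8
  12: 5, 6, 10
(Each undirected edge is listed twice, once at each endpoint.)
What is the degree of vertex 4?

Neighbors of 4: 2, 3.

2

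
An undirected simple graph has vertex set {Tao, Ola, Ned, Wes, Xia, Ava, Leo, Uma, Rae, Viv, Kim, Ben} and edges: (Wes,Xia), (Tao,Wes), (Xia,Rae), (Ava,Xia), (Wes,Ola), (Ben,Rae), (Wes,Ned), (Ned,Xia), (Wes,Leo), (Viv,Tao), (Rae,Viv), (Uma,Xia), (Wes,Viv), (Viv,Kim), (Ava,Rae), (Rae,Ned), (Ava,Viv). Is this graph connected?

Yes

A breadth-first search from Tao visits Tao, Viv, Wes, Kim, Rae, Ava, Xia, Ola, Leo, Ned, Ben, Uma — all 12 vertices — so the graph is connected.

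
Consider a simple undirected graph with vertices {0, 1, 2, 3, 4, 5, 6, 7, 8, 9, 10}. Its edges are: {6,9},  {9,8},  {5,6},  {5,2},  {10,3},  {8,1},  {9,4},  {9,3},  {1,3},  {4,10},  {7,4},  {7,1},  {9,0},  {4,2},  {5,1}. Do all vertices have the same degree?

No

Degrees: 0:1, 1:4, 2:2, 3:3, 4:4, 5:3, 6:2, 7:2, 8:2, 9:5, 10:2
Vertex 0 has degree 1 while 9 has degree 5, so the graph is not regular.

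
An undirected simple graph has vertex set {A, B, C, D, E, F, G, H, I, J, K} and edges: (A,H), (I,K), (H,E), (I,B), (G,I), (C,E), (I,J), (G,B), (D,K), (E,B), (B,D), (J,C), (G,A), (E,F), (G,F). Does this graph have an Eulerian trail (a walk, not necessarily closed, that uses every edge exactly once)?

Degrees: A:2, B:4, C:2, D:2, E:4, F:2, G:4, H:2, I:4, J:2, K:2
Odd-degree vertices: none (0 total).
The non-isolated vertices are connected and exactly 0 have odd degree, so an Eulerian trail exists.

Yes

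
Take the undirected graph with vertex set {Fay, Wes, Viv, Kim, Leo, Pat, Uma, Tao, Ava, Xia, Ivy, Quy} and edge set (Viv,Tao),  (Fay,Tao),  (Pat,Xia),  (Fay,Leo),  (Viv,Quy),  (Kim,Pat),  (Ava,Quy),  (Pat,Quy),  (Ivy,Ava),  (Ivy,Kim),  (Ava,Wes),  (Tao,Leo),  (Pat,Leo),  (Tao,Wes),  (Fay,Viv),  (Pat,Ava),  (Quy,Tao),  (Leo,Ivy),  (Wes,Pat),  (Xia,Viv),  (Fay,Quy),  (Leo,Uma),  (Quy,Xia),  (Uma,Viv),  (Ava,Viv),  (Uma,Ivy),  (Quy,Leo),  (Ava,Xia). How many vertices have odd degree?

4

Degrees: Fay:4, Wes:3, Viv:6, Kim:2, Leo:6, Pat:6, Uma:3, Tao:5, Ava:6, Xia:4, Ivy:4, Quy:7
Odd-degree vertices: Wes, Uma, Tao, Quy.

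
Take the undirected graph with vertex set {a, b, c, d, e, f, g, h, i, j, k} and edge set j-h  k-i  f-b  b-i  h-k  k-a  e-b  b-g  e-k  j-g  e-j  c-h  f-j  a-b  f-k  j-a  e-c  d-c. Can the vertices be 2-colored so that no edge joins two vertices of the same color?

Yes

Color {b, c, j, k} black and {a, d, e, f, g, h, i} white. No edge joins two same-colored vertices, so the graph is bipartite.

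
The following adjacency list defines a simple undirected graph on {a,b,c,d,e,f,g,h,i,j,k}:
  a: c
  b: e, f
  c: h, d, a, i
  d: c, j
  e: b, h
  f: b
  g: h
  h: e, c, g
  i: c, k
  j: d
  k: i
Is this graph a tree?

The graph has 11 vertices and 10 edges.
Connected and |E| = |V| - 1, which characterizes a tree.

Yes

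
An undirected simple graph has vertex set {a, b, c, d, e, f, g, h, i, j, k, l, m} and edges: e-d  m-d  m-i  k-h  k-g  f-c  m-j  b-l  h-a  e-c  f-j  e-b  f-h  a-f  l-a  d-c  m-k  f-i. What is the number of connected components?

1

Component: {a, b, c, d, e, f, g, h, i, j, k, l, m}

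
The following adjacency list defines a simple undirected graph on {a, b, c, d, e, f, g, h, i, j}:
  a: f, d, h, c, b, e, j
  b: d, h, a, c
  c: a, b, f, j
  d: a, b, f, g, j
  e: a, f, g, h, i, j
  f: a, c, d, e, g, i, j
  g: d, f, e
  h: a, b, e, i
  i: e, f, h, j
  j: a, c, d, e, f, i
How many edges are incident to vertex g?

Neighbors of g: d, e, f.

3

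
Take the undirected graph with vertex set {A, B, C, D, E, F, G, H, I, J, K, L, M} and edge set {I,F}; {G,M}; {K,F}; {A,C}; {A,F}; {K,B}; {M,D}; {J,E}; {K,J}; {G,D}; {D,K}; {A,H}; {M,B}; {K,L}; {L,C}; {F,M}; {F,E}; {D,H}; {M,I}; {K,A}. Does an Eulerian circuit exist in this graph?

Degrees: A:4, B:2, C:2, D:4, E:2, F:5, G:2, H:2, I:2, J:2, K:6, L:2, M:5
F, M have odd degree; an Eulerian circuit needs every degree to be even, so none exists.

No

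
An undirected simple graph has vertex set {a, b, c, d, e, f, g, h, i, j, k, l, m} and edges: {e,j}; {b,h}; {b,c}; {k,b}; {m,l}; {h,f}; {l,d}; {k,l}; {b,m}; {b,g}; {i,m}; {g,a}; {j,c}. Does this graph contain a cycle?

Yes

The graph has 13 vertices, 13 edges, and 1 connected component.
One cycle is b-m-l-k-b.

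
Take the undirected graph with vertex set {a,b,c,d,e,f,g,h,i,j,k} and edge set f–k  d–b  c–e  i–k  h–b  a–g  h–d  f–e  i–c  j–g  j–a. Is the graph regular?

Degrees: a:2, b:2, c:2, d:2, e:2, f:2, g:2, h:2, i:2, j:2, k:2
All degrees equal 2; the graph is regular.

Yes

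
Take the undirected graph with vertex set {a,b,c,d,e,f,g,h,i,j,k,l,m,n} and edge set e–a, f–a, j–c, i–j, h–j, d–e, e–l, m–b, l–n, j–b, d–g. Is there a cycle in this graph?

No

The graph has 14 vertices, 11 edges, and 3 connected components.
Since 11 = 14 - 3, the graph is a forest and contains no cycle.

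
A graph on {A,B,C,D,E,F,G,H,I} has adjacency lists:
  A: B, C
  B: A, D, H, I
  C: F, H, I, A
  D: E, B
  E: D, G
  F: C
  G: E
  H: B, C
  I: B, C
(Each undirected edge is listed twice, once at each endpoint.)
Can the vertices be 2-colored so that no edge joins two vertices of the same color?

A valid 2-coloring puts {B, C, E} on one side and {A, D, F, G, H, I} on the other; every edge crosses between the two sides.

Yes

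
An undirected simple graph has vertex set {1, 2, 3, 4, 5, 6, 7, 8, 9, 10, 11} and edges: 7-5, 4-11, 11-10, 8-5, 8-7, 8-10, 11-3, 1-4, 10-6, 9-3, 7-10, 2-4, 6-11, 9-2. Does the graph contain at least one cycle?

The graph has 11 vertices, 14 edges, and 1 connected component.
Since 14 > 11 - 1, a cycle must exist; for instance 11-10-6-11.

Yes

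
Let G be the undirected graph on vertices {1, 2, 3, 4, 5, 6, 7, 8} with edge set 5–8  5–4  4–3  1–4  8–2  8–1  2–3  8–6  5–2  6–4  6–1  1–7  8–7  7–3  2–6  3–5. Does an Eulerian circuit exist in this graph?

Degrees: 1:4, 2:4, 3:4, 4:4, 5:4, 6:4, 7:3, 8:5
Vertices with odd degree: 7, 8. An Eulerian circuit requires all degrees even.

No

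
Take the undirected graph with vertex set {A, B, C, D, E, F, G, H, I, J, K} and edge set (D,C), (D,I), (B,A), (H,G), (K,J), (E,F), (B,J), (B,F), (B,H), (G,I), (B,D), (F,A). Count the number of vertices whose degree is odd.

6

Degrees: A:2, B:5, C:1, D:3, E:1, F:3, G:2, H:2, I:2, J:2, K:1
Odd-degree vertices: B, C, D, E, F, K.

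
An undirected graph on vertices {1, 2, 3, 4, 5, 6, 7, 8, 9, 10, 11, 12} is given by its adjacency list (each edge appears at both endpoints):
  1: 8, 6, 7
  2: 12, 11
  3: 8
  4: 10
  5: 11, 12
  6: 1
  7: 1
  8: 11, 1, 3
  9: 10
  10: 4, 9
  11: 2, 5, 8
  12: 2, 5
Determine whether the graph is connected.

No

Component: {4, 9, 10}
Component: {1, 2, 3, 5, 6, 7, 8, 11, 12}
No edge joins these 2 groups, so the graph is disconnected.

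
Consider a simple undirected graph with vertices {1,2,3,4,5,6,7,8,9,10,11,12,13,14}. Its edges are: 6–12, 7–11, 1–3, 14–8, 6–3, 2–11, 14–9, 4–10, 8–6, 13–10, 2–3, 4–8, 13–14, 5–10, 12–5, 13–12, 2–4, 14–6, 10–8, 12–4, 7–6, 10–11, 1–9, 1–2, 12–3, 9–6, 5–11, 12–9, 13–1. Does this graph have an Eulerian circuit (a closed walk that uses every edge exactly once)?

Degrees: 1:4, 2:4, 3:4, 4:4, 5:3, 6:6, 7:2, 8:4, 9:4, 10:5, 11:4, 12:6, 13:4, 14:4
Vertices with odd degree: 5, 10. An Eulerian circuit requires all degrees even.

No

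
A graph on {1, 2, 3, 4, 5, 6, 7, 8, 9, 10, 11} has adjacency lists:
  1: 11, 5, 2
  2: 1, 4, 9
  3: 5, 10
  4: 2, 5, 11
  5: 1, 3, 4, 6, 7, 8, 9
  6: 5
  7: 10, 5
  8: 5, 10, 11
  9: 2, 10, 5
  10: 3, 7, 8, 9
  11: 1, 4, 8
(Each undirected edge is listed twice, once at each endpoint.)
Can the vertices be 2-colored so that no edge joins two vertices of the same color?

Partition the vertices as {2, 5, 10, 11} vs {1, 3, 4, 6, 7, 8, 9}. Each listed edge has one endpoint in each part, so the graph is bipartite.

Yes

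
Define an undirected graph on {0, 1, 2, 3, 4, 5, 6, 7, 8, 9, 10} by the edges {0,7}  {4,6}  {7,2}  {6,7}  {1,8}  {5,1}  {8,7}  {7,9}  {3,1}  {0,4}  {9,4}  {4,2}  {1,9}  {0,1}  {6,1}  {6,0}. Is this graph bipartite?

0-6-4-0 is an odd cycle (length 3), and a bipartite graph can contain only even cycles.

No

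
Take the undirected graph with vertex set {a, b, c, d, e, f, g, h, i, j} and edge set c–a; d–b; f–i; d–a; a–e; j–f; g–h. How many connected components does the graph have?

3

Component: {g, h}
Component: {f, i, j}
Component: {a, b, c, d, e}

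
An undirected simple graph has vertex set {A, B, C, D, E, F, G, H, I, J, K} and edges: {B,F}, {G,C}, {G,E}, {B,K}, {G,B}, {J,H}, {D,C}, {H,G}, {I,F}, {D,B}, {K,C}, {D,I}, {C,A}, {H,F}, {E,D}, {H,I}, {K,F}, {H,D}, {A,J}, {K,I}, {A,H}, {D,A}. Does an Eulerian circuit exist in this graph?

Degrees: A:4, B:4, C:4, D:6, E:2, F:4, G:4, H:6, I:4, J:2, K:4
All degrees are even and the non-isolated vertices are connected — an Eulerian circuit exists.

Yes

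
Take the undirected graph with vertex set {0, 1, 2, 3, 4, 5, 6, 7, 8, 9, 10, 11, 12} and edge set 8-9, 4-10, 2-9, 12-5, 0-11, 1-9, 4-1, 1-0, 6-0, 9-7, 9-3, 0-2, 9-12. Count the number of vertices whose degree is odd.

Degrees: 0:4, 1:3, 2:2, 3:1, 4:2, 5:1, 6:1, 7:1, 8:1, 9:6, 10:1, 11:1, 12:2
Odd-degree vertices: 1, 3, 5, 6, 7, 8, 10, 11.

8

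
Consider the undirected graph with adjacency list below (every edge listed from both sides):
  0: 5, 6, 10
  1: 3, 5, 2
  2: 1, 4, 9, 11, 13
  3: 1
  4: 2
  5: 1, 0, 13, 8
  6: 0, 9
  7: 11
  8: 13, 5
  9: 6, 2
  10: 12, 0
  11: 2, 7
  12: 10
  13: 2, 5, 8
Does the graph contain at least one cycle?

The graph has 14 vertices, 16 edges, and 1 connected component.
Since 16 > 14 - 1, a cycle must exist; for instance 2-1-5-8-13-2.

Yes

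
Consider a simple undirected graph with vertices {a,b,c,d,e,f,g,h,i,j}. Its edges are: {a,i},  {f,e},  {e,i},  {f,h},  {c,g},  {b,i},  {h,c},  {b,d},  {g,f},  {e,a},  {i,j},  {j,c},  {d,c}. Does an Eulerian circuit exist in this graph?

No

Degrees: a:2, b:2, c:4, d:2, e:3, f:3, g:2, h:2, i:4, j:2
Vertices with odd degree: e, f. An Eulerian circuit requires all degrees even.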